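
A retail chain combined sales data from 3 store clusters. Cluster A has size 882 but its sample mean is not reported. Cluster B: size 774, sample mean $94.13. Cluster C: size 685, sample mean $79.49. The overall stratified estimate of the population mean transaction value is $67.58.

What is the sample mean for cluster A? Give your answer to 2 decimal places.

N = 882 + 774 + 685 = 2341.
Overall total = μ·N = 67.58·2341 = 158204.78.
Subtract the known strata: 774·94.13 + 685·79.49 = 127307.27.
Remaining total for cluster A: 158204.78 − 127307.27 = 30897.51.
Divide by its size: 30897.51 / 882 = 35.0312... → 35.03.

35.03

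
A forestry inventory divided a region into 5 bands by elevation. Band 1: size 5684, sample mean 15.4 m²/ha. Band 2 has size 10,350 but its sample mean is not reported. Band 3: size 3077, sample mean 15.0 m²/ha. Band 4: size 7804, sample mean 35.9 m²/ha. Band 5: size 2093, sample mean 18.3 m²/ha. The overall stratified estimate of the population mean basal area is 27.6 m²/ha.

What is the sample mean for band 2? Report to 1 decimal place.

Σ Nₕx̄ₕ = N·μ, so 10350·x̄_2 = 29008·27.6 − (5684·15.4 + 3077·15.0 + 7804·35.9 + 2093·18.3).
= 800620.8 − 452154.1 = 348466.7.
x̄_2 = 348466.7 / 10350 = 33.668... → 33.7.

33.7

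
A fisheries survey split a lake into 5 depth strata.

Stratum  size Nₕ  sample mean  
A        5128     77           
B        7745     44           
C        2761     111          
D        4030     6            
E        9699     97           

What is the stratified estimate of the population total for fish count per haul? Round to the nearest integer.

2007090

Estimate total by summing Nₕ·x̄ₕ over strata.
5128·77 + 7745·44 + 2761·111 + 4030·6 + 9699·97 = 394856 + 340780 + 306471 + 24180 + 940803 = 2007090.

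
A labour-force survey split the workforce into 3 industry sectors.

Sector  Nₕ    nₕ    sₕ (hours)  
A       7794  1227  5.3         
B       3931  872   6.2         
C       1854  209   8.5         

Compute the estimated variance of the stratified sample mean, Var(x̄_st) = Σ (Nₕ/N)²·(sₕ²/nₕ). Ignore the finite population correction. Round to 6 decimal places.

N = 13579; Wₕ = Nₕ/N.
sector A: (7794/13579)²·5.3²/1227 = 0.007542102
sector B: (3931/13579)²·6.2²/872 = 0.003694345
sector C: (1854/13579)²·8.5²/209 = 0.006444296
Sum = 0.017680742 → 0.017681.

0.017681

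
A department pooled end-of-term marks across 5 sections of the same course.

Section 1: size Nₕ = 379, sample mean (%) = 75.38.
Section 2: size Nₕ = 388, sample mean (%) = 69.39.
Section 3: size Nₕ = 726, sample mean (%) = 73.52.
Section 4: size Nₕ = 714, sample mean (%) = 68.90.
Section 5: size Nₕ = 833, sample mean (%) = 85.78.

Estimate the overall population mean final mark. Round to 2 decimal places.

75.50

N = 3040; weights Wₕ = Nₕ/N = (0.1247, 0.1276, 0.2388, 0.2349, 0.2740).
x̄_st = Σ Wₕ·x̄ₕ = 0.1247·75.38 + 0.1276·69.39 + 0.2388·73.52 + 0.2349·68.90 + 0.2740·85.78 ≈ 75.4991...
→ 75.50.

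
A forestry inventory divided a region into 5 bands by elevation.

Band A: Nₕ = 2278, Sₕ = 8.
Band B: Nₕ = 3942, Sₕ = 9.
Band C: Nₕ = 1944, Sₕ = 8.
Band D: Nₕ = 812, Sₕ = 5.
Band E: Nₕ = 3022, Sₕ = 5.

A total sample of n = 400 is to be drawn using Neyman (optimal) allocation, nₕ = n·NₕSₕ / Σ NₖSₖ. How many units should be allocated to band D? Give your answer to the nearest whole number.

Σ NₕSₕ = 2278·8 + 3942·9 + 1944·8 + 812·5 + 3022·5 = 88424.
Share for D: 4060/88424 = 0.04592.
n_D = 400 × 0.04592 = 18.366... → 18.

18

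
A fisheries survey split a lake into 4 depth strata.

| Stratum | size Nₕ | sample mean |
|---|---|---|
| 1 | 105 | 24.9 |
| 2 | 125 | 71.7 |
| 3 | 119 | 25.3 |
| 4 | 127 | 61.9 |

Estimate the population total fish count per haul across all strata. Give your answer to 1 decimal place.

Population total = Σ Nₕ·x̄ₕ (each stratum's size times its mean).
105·24.9 + 125·71.7 + 119·25.3 + 127·61.9 = 2614.5 + 8962.5 + 3010.7 + 7861.3 = 22449.0.

22449.0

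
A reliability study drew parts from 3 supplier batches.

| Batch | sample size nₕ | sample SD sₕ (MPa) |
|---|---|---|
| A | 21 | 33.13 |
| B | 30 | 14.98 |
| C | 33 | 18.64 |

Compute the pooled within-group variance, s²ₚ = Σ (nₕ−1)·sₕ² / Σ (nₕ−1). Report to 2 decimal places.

488.62

Degrees of freedom: 20 + 29 + 32 = 81.
Σ(nₕ−1)sₕ² = 20·1097.5969 + 29·224.4004 + 32·347.4496 = 39577.9368.
s²ₚ = 39577.9368 / 81 = 488.6165... → 488.62.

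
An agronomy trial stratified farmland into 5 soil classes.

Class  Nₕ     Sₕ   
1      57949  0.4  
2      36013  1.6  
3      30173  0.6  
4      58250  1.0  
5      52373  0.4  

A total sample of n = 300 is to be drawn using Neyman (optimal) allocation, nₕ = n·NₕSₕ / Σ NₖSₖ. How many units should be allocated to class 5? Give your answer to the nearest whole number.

35

Σ NₕSₕ = 57949·0.4 + 36013·1.6 + 30173·0.6 + 58250·1.0 + 52373·0.4 = 178103.4.
Share for 5: 20949.2/178103.4 = 0.11762.
n_5 = 300 × 0.11762 = 35.287... → 35.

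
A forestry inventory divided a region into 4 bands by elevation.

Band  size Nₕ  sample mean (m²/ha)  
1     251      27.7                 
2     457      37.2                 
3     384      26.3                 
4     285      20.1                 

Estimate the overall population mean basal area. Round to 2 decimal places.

28.89

N = 251 + 457 + 384 + 285 = 1377.
Overall mean = Σ (Nₕ/N)·x̄ₕ — weight by population share, not a simple average.
Σ Nₕx̄ₕ = 251·27.7 + 457·37.2 + 384·26.3 + 285·20.1 = 6952.7 + 17000.4 + 10099.2 + 5728.5 = 39780.8.
Divide by N: 39780.8 / 1377 = 28.8895... → 28.89.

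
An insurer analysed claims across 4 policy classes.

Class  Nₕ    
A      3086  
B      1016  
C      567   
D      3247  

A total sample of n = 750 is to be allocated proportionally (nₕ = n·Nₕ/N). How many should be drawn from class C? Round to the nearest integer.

Share of class C = 567/7916 = 0.07163.
Allocate 750 × 0.07163 = 53.720... → 54.

54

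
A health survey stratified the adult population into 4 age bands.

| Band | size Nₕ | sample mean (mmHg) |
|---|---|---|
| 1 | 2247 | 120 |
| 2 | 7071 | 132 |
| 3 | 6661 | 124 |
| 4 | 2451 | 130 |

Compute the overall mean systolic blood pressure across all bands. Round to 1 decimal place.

127.4

N = 18430; weights Wₕ = Nₕ/N = (0.1219, 0.3837, 0.3614, 0.1330).
x̄_st = Σ Wₕ·x̄ₕ = 0.1219·120 + 0.3837·132 + 0.3614·124 + 0.1330·130 ≈ 127.380...
→ 127.4.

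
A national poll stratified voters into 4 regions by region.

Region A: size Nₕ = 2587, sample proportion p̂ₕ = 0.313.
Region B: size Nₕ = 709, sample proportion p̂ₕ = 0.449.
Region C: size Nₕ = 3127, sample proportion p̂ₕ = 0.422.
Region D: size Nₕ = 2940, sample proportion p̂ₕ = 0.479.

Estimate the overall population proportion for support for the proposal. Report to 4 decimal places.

Wₕ = Nₕ/N with N = 9363: 0.2763, 0.0757, 0.3340, 0.3140.
p̂_st = 0.2763·0.313 + 0.0757·0.449 + 0.3340·0.422 + 0.3140·0.479 ≈ 0.411826... → 0.4118.

0.4118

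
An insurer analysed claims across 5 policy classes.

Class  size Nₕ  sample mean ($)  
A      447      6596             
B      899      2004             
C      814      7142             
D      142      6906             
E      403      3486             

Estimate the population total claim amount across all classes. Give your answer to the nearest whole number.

Estimate total by summing Nₕ·x̄ₕ over strata.
447·6596 + 899·2004 + 814·7142 + 142·6906 + 403·3486 = 2948412 + 1801596 + 5813588 + 980652 + 1404858 = 12949106.

12949106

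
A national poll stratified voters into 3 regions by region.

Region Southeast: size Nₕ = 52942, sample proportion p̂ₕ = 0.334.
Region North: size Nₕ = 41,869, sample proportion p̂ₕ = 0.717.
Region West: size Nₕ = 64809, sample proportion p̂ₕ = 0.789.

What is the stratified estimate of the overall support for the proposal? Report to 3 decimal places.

0.619

N = 52942 + 41869 + 64809 = 159620.
Overall proportion = Σ (Nₕ/N)·p̂ₕ.
Σ Nₕp̂ₕ = 17682.628 + 30020.073 + 51134.301 = 98837.002.
98837.002 / 159620 = 0.61920... → 0.619.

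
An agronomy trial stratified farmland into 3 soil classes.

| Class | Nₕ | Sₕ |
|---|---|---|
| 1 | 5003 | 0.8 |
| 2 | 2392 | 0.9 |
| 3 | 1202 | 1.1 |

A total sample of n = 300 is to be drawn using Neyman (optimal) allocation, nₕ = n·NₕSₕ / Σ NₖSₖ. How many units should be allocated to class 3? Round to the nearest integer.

53

Σ NₕSₕ = 5003·0.8 + 2392·0.9 + 1202·1.1 = 7477.4.
Share for 3: 1322.2/7477.4 = 0.17683.
n_3 = 300 × 0.17683 = 53.048... → 53.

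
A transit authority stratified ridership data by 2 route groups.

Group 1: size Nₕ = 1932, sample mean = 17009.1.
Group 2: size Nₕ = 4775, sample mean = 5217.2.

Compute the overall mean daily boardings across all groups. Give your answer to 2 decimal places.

x̄_st = (Σ Nₕx̄ₕ) / (Σ Nₕ) = (1932·17009.1 + 4775·5217.2) / 6707
= 57773711.2 / 6707 = 8613.9423... → 8613.94.

8613.94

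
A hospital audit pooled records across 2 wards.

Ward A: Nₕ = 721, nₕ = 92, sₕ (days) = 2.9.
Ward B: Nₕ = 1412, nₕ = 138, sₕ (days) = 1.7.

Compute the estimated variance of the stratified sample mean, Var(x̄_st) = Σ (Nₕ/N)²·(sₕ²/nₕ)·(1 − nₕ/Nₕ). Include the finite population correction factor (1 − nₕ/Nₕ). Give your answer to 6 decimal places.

0.017392

N = 2133; Wₕ = Nₕ/N.
ward A: (721/2133)²·2.9²/92·(1 − 92/721) = 0.009111972
ward B: (1412/2133)²·1.7²/138·(1 − 138/1412) = 0.008280207
Sum = 0.017392178 → 0.017392.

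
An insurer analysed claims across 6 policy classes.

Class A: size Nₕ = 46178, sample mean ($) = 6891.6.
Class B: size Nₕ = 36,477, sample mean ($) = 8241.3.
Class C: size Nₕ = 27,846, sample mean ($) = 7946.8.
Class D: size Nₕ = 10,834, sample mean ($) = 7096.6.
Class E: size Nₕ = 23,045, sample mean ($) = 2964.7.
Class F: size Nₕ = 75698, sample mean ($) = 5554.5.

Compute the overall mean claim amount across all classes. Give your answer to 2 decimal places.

N = 220078; weights Wₕ = Nₕ/N = (0.2098, 0.1657, 0.1265, 0.0492, 0.1047, 0.3440).
x̄_st = Σ Wₕ·x̄ₕ = 0.2098·6891.6 + 0.1657·8241.3 + 0.1265·7946.8 + 0.0492·7096.6 + 0.1047·2964.7 + 0.3440·5554.5 ≈ 6387.8053...
→ 6387.81.

6387.81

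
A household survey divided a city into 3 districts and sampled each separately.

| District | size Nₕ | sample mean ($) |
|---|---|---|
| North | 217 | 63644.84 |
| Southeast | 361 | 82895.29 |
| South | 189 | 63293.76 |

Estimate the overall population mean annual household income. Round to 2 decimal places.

N = 217 + 361 + 189 = 767.
Weight each subgroup mean by Nₕ/N and sum.
Σ Nₕx̄ₕ = 217·63644.84 + 361·82895.29 + 189·63293.76 = 13810930.28 + 29925199.69 + 11962520.64 = 55698650.61.
Divide by N: 55698650.61 / 767 = 72618.8404... → 72618.84.

72618.84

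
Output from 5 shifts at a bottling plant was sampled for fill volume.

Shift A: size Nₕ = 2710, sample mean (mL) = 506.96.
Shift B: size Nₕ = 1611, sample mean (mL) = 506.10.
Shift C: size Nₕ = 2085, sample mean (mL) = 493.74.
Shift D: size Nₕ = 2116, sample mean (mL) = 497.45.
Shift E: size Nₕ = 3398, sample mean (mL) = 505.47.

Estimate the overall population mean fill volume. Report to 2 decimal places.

502.42

N = 2710 + 1611 + 2085 + 2116 + 3398 = 11920.
Overall mean = Σ (Nₕ/N)·x̄ₕ — weight by population share, not a simple average.
Σ Nₕx̄ₕ = 2710·506.96 + 1611·506.10 + 2085·493.74 + 2116·497.45 + 3398·505.47 = 1373861.6 + 815327.1 + 1029447.9 + 1052604.2 + 1717587.06 = 5988827.86.
Divide by N: 5988827.86 / 11920 = 502.4184... → 502.42.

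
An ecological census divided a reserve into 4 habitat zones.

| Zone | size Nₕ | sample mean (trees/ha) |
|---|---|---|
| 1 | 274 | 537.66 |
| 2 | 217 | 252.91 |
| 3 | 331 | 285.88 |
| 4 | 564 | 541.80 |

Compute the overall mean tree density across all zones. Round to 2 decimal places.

N = 274 + 217 + 331 + 564 = 1386.
Weight each subgroup mean by Nₕ/N and sum.
Σ Nₕx̄ₕ = 274·537.66 + 217·252.91 + 331·285.88 + 564·541.80 = 147318.84 + 54881.47 + 94626.28 + 305575.2 = 602401.79.
Divide by N: 602401.79 / 1386 = 434.6333... → 434.63.

434.63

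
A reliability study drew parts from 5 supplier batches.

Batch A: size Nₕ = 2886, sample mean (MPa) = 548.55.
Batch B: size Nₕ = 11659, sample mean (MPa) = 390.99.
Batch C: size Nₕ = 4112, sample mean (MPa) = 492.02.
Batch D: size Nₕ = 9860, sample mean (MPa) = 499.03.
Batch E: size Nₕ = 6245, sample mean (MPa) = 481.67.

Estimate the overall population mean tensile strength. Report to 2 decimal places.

N = 34762; weights Wₕ = Nₕ/N = (0.0830, 0.3354, 0.1183, 0.2836, 0.1797).
x̄_st = Σ Wₕ·x̄ₕ = 0.0830·548.55 + 0.3354·390.99 + 0.1183·492.02 + 0.2836·499.03 + 0.1797·481.67 ≈ 462.9572...
→ 462.96.

462.96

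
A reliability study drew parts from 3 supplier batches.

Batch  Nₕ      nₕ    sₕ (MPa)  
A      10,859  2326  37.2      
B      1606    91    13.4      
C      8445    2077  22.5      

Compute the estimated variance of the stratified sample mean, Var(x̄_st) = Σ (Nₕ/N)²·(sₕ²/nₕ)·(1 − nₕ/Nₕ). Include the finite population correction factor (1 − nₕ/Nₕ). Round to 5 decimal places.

N = 20910; Wₕ = Nₕ/N.
batch A: (10859/20910)²·37.2²/2326·(1 − 2326/10859) = 0.12608391
batch B: (1606/20910)²·13.4²/91·(1 − 91/1606) = 0.01098040
batch C: (8445/20910)²·22.5²/2077·(1 − 2077/8445) = 0.02997942
Sum = 0.16704373 → 0.16704.

0.16704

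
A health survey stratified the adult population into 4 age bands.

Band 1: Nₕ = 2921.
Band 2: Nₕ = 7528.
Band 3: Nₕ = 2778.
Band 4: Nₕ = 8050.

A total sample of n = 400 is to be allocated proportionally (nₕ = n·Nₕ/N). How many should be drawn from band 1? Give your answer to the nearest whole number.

Share of band 1 = 2921/21277 = 0.13728.
Allocate 400 × 0.13728 = 54.914... → 55.

55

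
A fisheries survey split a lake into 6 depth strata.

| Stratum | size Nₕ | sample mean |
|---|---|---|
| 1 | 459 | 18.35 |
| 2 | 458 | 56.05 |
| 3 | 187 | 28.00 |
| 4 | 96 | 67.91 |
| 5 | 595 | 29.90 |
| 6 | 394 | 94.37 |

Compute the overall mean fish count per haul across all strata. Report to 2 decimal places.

x̄_st = (Σ Nₕx̄ₕ) / (Σ Nₕ) = (459·18.35 + 458·56.05 + 187·28.00 + 96·67.91 + 595·29.90 + 394·94.37) / 2189
= 100821.19 / 2189 = 46.0581... → 46.06.

46.06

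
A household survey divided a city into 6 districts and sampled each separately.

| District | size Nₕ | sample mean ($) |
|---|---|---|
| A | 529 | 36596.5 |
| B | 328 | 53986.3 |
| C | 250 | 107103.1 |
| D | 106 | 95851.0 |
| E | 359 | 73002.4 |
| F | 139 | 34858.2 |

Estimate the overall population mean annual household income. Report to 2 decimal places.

x̄_st = (Σ Nₕx̄ₕ) / (Σ Nₕ) = (529·36596.5 + 328·53986.3 + 250·107103.1 + 106·95851.0 + 359·73002.4 + 139·34858.2) / 1711
= 105056187.3 / 1711 = 61400.4601... → 61400.46.

61400.46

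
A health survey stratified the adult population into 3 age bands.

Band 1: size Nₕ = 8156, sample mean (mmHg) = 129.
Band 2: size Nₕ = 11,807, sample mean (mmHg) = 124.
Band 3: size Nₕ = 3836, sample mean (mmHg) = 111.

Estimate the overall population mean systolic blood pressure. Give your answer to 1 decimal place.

123.6

N = 8156 + 11807 + 3836 = 23799.
The stratified mean weights each stratum mean by its population share Nₕ/N.
Σ Nₕx̄ₕ = 8156·129 + 11807·124 + 3836·111 = 1052124 + 1464068 + 425796 = 2941988.
Divide by N: 2941988 / 23799 = 123.618... → 123.6.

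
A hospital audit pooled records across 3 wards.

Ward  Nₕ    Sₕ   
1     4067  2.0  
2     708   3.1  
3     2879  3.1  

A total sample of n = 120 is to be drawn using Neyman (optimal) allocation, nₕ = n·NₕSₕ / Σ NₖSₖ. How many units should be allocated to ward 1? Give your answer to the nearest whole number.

Σ NₕSₕ = 4067·2.0 + 708·3.1 + 2879·3.1 = 19253.7.
Share for 1: 8134/19253.7 = 0.42246.
n_1 = 120 × 0.42246 = 50.696... → 51.

51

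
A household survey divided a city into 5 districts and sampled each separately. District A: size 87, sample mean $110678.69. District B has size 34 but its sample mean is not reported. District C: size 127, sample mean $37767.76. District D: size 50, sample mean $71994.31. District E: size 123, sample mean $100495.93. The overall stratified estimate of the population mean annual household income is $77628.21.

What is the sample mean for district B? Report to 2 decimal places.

N = 87 + 34 + 127 + 50 + 123 = 421.
Overall total = μ·N = 77628.21·421 = 32681476.41.
Subtract the known strata: 87·110678.69 + 127·37767.76 + 50·71994.31 + 123·100495.93 = 30386266.44.
Remaining total for district B: 32681476.41 − 30386266.44 = 2295209.97.
Divide by its size: 2295209.97 / 34 = 67506.1756... → 67506.18.

67506.18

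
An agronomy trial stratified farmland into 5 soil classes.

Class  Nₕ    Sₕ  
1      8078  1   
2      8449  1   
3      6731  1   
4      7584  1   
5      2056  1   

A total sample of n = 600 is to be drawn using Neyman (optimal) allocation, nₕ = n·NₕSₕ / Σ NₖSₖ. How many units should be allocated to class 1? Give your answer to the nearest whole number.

Σ NₕSₕ = 8078·1 + 8449·1 + 6731·1 + 7584·1 + 2056·1 = 32898.
Share for 1: 8078/32898 = 0.24555.
n_1 = 600 × 0.24555 = 147.328... → 147.

147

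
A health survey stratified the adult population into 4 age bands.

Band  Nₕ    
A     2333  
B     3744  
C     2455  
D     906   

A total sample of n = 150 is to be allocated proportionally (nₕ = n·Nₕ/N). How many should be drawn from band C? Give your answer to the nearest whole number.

Share of band C = 2455/9438 = 0.26012.
Allocate 150 × 0.26012 = 39.018... → 39.

39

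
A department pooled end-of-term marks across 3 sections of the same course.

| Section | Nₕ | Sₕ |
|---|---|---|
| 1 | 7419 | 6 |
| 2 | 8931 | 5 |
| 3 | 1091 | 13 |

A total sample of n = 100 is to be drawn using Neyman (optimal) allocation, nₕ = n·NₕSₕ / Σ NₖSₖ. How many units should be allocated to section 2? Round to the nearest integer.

Σ NₕSₕ = 7419·6 + 8931·5 + 1091·13 = 103352.
Share for 2: 44655/103352 = 0.43207.
n_2 = 100 × 0.43207 = 43.207... → 43.

43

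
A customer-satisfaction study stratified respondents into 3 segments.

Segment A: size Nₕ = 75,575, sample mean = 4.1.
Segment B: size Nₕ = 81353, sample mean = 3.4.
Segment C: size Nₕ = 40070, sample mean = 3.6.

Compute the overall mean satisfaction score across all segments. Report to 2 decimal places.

N = 75575 + 81353 + 40070 = 196998.
The stratified mean weights each stratum mean by its population share Nₕ/N.
Σ Nₕx̄ₕ = 75575·4.1 + 81353·3.4 + 40070·3.6 = 309857.5 + 276600.2 + 144252 = 730709.7.
Divide by N: 730709.7 / 196998 = 3.7092... → 3.71.

3.71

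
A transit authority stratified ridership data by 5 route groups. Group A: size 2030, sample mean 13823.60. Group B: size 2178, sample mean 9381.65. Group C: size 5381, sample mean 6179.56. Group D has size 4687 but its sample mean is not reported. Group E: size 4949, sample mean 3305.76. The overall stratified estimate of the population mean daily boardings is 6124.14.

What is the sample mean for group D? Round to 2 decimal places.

N = 2030 + 2178 + 5381 + 4687 + 4949 = 19225.
Overall total = μ·N = 6124.14·19225 = 117736591.5.
Subtract the known strata: 2030·13823.60 + 2178·9381.65 + 5381·6179.56 + 4949·3305.76 = 98107560.3.
Remaining total for group D: 117736591.5 − 98107560.3 = 19629031.2.
Divide by its size: 19629031.2 / 4687 = 4187.9734... → 4187.97.

4187.97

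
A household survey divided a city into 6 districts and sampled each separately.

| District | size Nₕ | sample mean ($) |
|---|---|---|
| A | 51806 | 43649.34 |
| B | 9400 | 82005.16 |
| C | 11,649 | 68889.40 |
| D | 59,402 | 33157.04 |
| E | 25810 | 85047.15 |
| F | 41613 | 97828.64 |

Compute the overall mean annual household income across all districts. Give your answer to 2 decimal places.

N = 51806 + 9400 + 11649 + 59402 + 25810 + 41613 = 199680.
Overall mean = Σ (Nₕ/N)·x̄ₕ — weight by population share, not a simple average.
Σ Nₕx̄ₕ = 51806·43649.34 + 9400·82005.16 + 11649·68889.40 + 59402·33157.04 + 25810·85047.15 + 41613·97828.64 = 2261297708.04 + 770848504 + 802492620.6 + 1969594490.08 + 2195066941.5 + 4070943196.32 = 12070243460.54.
Divide by N: 12070243460.54 / 199680 = 60447.9340... → 60447.93.

60447.93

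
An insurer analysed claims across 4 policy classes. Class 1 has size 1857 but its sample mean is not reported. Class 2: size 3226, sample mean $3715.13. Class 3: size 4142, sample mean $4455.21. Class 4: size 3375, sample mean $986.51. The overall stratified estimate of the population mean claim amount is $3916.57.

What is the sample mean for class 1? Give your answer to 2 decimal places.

Σ Nₕx̄ₕ = N·μ, so 1857·x̄_1 = 12600·3916.57 − (3226·3715.13 + 4142·4455.21 + 3375·986.51).
= 49348782 − 33767960.45 = 15580821.55.
x̄_1 = 15580821.55 / 1857 = 8390.3186... → 8390.32.

8390.32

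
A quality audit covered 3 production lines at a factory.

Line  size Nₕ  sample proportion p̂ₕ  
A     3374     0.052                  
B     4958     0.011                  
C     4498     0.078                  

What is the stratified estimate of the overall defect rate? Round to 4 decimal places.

0.0453

N = 3374 + 4958 + 4498 = 12830.
Overall proportion = Σ (Nₕ/N)·p̂ₕ.
Σ Nₕp̂ₕ = 175.448 + 54.538 + 350.844 = 580.83.
580.83 / 12830 = 0.045271... → 0.0453.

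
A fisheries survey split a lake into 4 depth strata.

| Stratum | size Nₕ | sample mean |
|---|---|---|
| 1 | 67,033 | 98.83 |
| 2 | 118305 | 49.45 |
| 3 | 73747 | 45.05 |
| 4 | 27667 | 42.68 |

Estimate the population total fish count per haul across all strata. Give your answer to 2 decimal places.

1: 67033·98.83 = 6624871.39
2: 118305·49.45 = 5850182.25
3: 73747·45.05 = 3322302.35
4: 27667·42.68 = 1180827.56
τ̂ = Σ Nₕx̄ₕ = 16978183.55.

16978183.55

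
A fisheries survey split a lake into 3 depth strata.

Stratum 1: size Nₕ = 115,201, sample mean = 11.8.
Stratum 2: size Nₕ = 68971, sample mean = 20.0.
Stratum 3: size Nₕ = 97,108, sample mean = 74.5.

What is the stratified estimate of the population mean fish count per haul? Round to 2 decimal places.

N = 115201 + 68971 + 97108 = 281280.
Weight each subgroup mean by Nₕ/N and sum.
Σ Nₕx̄ₕ = 115201·11.8 + 68971·20.0 + 97108·74.5 = 1359371.8 + 1379420 + 7234546 = 9973337.8.
Divide by N: 9973337.8 / 281280 = 35.4570... → 35.46.

35.46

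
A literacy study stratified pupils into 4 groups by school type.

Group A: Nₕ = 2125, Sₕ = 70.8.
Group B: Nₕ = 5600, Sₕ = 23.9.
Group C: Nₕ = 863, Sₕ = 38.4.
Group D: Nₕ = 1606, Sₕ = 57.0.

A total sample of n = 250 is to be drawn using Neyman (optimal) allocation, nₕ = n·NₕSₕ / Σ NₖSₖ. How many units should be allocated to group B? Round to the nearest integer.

82

A: NₕSₕ = 2125·70.8 = 150450
B: NₕSₕ = 5600·23.9 = 133840
C: NₕSₕ = 863·38.4 = 33139.2
D: NₕSₕ = 1606·57.0 = 91542
Σ NₕSₕ = 408971.2.
n_B = 250·133840/408971.2 = 81.815... → 82.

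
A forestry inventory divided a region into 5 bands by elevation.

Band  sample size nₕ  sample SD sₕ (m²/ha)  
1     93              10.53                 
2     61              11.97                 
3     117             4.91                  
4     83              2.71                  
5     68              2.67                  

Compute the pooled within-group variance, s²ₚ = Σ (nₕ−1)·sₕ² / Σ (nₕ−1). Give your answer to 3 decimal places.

54.375

1: (93−1)·10.53² = 92·110.8809 = 10201.0428
2: (61−1)·11.97² = 60·143.2809 = 8596.854
3: (117−1)·4.91² = 116·24.1081 = 2796.5396
4: (83−1)·2.71² = 82·7.3441 = 602.2162
5: (68−1)·2.67² = 67·7.1289 = 477.6363
Numerator = 22674.2889; denominator = Σ(nₕ−1) = 417.
s²ₚ = 22674.2889/417 = 54.37479... → 54.375.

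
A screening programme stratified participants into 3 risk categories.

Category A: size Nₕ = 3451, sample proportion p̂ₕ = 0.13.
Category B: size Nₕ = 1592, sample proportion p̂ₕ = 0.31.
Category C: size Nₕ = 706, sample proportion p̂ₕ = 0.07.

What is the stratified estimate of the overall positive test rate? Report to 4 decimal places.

Wₕ = Nₕ/N with N = 5749: 0.6003, 0.2769, 0.1228.
p̂_st = 0.6003·0.13 + 0.2769·0.31 + 0.1228·0.07 ≈ 0.172477... → 0.1725.

0.1725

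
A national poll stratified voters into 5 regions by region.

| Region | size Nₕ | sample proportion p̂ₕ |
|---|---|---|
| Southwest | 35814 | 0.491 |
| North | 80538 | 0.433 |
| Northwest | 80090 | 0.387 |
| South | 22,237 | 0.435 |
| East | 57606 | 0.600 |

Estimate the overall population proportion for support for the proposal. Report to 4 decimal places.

0.4622

Wₕ = Nₕ/N with N = 276285: 0.1296, 0.2915, 0.2899, 0.0805, 0.2085.
p̂_st = 0.1296·0.491 + 0.2915·0.433 + 0.2899·0.387 + 0.0805·0.435 + 0.2085·0.600 ≈ 0.462165... → 0.4622.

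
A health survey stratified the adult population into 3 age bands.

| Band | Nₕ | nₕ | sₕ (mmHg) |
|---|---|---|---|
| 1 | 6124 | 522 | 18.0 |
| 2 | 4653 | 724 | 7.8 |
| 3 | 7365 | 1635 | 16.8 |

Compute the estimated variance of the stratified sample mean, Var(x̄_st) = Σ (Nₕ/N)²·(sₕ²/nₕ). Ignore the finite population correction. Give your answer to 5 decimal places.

0.10470

N = 18142. Term for each stratum: Wₕ²sₕ²/nₕ.
Var(x̄_st) = 0.07072526 + 0.00552772 + 0.02844959 = 0.10470257 → 0.10470.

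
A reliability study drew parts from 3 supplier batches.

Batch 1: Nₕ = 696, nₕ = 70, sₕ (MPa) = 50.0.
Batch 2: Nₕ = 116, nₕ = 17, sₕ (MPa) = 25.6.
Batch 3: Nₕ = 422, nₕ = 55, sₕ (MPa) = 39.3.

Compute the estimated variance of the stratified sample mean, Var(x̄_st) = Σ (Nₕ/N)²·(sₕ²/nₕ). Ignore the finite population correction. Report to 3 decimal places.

N = 1234; Wₕ = Nₕ/N.
batch 1: (696/1234)²·50.0²/70 = 11.361355
batch 2: (116/1234)²·25.6²/17 = 0.340656
batch 3: (422/1234)²·39.3²/55 = 3.284105
Sum = 14.986116 → 14.986.

14.986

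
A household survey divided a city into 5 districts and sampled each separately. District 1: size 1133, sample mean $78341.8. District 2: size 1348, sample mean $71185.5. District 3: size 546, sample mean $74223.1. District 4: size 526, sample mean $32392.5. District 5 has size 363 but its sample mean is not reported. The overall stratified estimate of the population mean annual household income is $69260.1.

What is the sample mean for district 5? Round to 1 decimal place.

79721.7

Σ Nₕx̄ₕ = N·μ, so 363·x̄_5 = 3916·69260.1 − (1133·78341.8 + 1348·71185.5 + 546·74223.1 + 526·32392.5).
= 271222551.6 − 242283581 = 28938970.6.
x̄_5 = 28938970.6 / 363 = 79721.682... → 79721.7.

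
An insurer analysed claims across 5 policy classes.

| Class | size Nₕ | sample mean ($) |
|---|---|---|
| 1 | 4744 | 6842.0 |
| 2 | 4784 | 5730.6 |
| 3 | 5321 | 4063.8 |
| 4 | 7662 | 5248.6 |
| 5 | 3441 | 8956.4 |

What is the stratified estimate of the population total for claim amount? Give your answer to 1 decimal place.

Estimate total by summing Nₕ·x̄ₕ over strata.
4744·6842.0 + 4784·5730.6 + 5321·4063.8 + 7662·5248.6 + 3441·8956.4 = 32458448 + 27415190.4 + 21623479.8 + 40214773.2 + 30818972.4 = 152530863.8.

152530863.8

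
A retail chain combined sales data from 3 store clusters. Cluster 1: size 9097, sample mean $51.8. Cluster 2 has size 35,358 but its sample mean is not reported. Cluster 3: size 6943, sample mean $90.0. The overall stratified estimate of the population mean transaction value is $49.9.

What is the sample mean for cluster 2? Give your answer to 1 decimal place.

41.5

Σ Nₕx̄ₕ = N·μ, so 35358·x̄_2 = 51398·49.9 − (9097·51.8 + 6943·90.0).
= 2564760.2 − 1096094.6 = 1468665.6.
x̄_2 = 1468665.6 / 35358 = 41.537... → 41.5.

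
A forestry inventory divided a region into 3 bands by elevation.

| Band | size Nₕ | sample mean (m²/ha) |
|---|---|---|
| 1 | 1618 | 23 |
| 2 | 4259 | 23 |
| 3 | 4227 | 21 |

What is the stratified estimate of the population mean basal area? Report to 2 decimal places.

N = 10104; weights Wₕ = Nₕ/N = (0.1601, 0.4215, 0.4183).
x̄_st = Σ Wₕ·x̄ₕ = 0.1601·23 + 0.4215·23 + 0.4183·21 ≈ 22.1633...
→ 22.16.

22.16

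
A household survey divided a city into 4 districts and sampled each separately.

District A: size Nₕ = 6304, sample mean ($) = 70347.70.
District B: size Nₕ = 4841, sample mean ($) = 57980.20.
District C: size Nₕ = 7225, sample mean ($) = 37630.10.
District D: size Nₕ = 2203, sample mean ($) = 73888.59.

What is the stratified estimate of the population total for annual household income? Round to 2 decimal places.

1158808085.27

A: 6304·70347.70 = 443471900.8
B: 4841·57980.20 = 280682148.2
C: 7225·37630.10 = 271877472.5
D: 2203·73888.59 = 162776563.77
τ̂ = Σ Nₕx̄ₕ = 1158808085.27.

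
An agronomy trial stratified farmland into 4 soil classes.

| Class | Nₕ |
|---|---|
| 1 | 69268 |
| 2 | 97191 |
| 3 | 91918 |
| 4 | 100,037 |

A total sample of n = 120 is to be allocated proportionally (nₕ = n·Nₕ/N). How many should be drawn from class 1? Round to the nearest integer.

N = 69268 + 97191 + 91918 + 100037 = 358414.
n_1 = 120·69268/358414 = 23.192... → 23.

23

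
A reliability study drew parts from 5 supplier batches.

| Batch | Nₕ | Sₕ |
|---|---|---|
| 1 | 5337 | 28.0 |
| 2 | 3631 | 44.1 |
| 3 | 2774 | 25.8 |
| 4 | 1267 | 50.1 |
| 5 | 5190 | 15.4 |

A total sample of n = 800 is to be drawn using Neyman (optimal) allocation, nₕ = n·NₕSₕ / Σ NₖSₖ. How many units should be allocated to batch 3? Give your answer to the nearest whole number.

Σ NₕSₕ = 5337·28.0 + 3631·44.1 + 2774·25.8 + 1267·50.1 + 5190·15.4 = 524535.
Share for 3: 71569.2/524535 = 0.13644.
n_3 = 800 × 0.13644 = 109.155... → 109.

109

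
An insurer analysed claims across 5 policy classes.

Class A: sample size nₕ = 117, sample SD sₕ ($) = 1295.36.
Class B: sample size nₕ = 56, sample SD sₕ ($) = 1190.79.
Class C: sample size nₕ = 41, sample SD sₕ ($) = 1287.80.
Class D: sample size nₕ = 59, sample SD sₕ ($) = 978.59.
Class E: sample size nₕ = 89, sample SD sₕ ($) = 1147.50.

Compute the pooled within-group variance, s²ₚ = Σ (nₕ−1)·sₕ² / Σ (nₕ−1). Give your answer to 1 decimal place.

A: (117−1)·1295.36² = 116·1677957.5296 = 194643073.4336
B: (56−1)·1190.79² = 55·1417980.8241 = 77988945.3255
C: (41−1)·1287.80² = 40·1658428.84 = 66337153.6
D: (59−1)·978.59² = 58·957638.3881 = 55543026.5098
E: (89−1)·1147.50² = 88·1316756.25 = 115874550
Numerator = 510386748.8689; denominator = Σ(nₕ−1) = 357.
s²ₚ = 510386748.8689/357 = 1429654.759... → 1429654.8.

1429654.8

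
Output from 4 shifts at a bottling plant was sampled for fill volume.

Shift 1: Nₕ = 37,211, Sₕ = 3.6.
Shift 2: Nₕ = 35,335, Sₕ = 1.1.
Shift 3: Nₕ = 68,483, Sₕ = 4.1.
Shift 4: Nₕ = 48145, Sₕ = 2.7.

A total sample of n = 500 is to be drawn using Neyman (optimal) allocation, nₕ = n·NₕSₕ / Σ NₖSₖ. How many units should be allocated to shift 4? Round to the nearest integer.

111

Σ NₕSₕ = 37211·3.6 + 35335·1.1 + 68483·4.1 + 48145·2.7 = 583599.9.
Share for 4: 129991.5/583599.9 = 0.22274.
n_4 = 500 × 0.22274 = 111.370... → 111.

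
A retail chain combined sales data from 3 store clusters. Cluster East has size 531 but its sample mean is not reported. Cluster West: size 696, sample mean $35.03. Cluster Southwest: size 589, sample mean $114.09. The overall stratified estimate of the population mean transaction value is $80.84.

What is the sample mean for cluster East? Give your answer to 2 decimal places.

104.00

Σ Nₕx̄ₕ = N·μ, so 531·x̄_East = 1816·80.84 − (696·35.03 + 589·114.09).
= 146805.44 − 91579.89 = 55225.55.
x̄_East = 55225.55 / 531 = 104.0029... → 104.00.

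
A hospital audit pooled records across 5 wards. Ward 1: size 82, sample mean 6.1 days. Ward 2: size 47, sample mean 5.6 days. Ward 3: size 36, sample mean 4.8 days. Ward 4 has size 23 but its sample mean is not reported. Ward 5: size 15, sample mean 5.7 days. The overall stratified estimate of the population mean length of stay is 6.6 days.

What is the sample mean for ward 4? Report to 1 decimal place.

13.8

N = 82 + 47 + 36 + 23 + 15 = 203.
Overall total = μ·N = 6.6·203 = 1339.8.
Subtract the known strata: 82·6.1 + 47·5.6 + 36·4.8 + 15·5.7 = 1021.7.
Remaining total for ward 4: 1339.8 − 1021.7 = 318.1.
Divide by its size: 318.1 / 23 = 13.830... → 13.8.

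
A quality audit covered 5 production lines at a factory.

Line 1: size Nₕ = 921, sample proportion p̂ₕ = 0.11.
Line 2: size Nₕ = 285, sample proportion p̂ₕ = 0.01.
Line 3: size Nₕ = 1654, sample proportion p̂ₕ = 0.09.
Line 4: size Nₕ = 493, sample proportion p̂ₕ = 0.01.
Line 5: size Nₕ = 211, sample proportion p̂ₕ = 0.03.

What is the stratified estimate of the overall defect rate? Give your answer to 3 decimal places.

0.074

N = 921 + 285 + 1654 + 493 + 211 = 3564.
Overall proportion = Σ (Nₕ/N)·p̂ₕ.
Σ Nₕp̂ₕ = 101.31 + 2.85 + 148.86 + 4.93 + 6.33 = 264.28.
264.28 / 3564 = 0.07415... → 0.074.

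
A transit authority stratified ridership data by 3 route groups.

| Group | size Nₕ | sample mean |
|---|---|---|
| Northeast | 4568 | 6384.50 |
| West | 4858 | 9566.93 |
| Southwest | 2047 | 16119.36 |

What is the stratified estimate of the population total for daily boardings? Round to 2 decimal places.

108636871.86

Northeast: 4568·6384.50 = 29164396
West: 4858·9566.93 = 46476145.94
Southwest: 2047·16119.36 = 32996329.92
τ̂ = Σ Nₕx̄ₕ = 108636871.86.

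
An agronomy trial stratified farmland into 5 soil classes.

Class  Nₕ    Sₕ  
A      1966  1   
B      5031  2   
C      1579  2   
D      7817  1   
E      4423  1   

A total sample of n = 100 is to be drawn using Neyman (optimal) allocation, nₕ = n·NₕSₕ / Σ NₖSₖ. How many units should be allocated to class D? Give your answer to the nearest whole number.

Σ NₕSₕ = 1966·1 + 5031·2 + 1579·2 + 7817·1 + 4423·1 = 27426.
Share for D: 7817/27426 = 0.28502.
n_D = 100 × 0.28502 = 28.502... → 29.

29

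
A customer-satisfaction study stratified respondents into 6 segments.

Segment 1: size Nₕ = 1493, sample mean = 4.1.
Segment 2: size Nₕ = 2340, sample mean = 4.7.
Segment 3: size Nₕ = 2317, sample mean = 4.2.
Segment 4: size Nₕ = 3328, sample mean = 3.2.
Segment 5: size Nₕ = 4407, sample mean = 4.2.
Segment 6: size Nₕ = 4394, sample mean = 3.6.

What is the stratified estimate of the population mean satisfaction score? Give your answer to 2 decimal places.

3.93

N = 18279; weights Wₕ = Nₕ/N = (0.0817, 0.1280, 0.1268, 0.1821, 0.2411, 0.2404).
x̄_st = Σ Wₕ·x̄ₕ = 0.0817·4.1 + 0.1280·4.7 + 0.1268·4.2 + 0.1821·3.2 + 0.2411·4.2 + 0.2404·3.6 ≈ 3.9295...
→ 3.93.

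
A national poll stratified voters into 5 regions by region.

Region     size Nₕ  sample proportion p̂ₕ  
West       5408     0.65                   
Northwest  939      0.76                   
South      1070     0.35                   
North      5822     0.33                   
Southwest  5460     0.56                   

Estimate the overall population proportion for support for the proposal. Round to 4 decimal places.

N = 5408 + 939 + 1070 + 5822 + 5460 = 18699.
Overall proportion = Σ (Nₕ/N)·p̂ₕ.
Σ Nₕp̂ₕ = 3515.2 + 713.64 + 374.5 + 1921.26 + 3057.6 = 9582.2.
9582.2 / 18699 = 0.512445... → 0.5124.

0.5124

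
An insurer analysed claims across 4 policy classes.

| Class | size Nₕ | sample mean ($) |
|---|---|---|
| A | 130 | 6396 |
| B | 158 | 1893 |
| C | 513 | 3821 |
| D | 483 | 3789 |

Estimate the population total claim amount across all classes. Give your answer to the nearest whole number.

Estimate total by summing Nₕ·x̄ₕ over strata.
130·6396 + 158·1893 + 513·3821 + 483·3789 = 831480 + 299094 + 1960173 + 1830087 = 4920834.

4920834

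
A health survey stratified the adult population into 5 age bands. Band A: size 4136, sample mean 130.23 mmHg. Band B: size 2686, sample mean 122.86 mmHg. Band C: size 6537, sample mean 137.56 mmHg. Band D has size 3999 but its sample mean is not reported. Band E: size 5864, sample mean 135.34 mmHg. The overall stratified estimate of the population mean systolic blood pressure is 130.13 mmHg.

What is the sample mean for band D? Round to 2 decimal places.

115.12

N = 4136 + 2686 + 6537 + 3999 + 5864 = 23222.
Overall total = μ·N = 130.13·23222 = 3021878.86.
Subtract the known strata: 4136·130.23 + 2686·122.86 + 6537·137.56 + 5864·135.34 = 2561496.72.
Remaining total for band D: 3021878.86 − 2561496.72 = 460382.14.
Divide by its size: 460382.14 / 3999 = 115.1243... → 115.12.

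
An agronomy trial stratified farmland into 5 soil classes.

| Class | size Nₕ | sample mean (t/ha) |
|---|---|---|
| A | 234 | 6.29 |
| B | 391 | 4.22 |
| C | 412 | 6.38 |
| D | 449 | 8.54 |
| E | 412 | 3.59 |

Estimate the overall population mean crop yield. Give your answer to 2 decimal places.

5.83

N = 234 + 391 + 412 + 449 + 412 = 1898.
The stratified mean weights each stratum mean by its population share Nₕ/N.
Σ Nₕx̄ₕ = 234·6.29 + 391·4.22 + 412·6.38 + 449·8.54 + 412·3.59 = 1471.86 + 1650.02 + 2628.56 + 3834.46 + 1479.08 = 11063.98.
Divide by N: 11063.98 / 1898 = 5.8293... → 5.83.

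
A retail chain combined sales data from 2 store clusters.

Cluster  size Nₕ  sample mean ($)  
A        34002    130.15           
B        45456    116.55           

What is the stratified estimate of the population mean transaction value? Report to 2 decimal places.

N = 79458; weights Wₕ = Nₕ/N = (0.4279, 0.5721).
x̄_st = Σ Wₕ·x̄ₕ = 0.4279·130.15 + 0.5721·116.55 ≈ 122.3698...
→ 122.37.

122.37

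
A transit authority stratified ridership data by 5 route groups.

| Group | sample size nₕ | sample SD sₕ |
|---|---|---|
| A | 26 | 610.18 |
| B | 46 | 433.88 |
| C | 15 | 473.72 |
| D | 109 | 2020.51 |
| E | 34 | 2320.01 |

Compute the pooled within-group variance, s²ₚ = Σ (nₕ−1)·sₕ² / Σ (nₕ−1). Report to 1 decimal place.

A: (26−1)·610.18² = 25·372319.6324 = 9307990.81
B: (46−1)·433.88² = 45·188251.8544 = 8471333.448
C: (15−1)·473.72² = 14·224410.6384 = 3141748.9376
D: (109−1)·2020.51² = 108·4082460.6601 = 440905751.2908
E: (34−1)·2320.01² = 33·5382446.4001 = 177620731.2033
Numerator = 639447555.6897; denominator = Σ(nₕ−1) = 225.
s²ₚ = 639447555.6897/225 = 2841989.136... → 2841989.1.

2841989.1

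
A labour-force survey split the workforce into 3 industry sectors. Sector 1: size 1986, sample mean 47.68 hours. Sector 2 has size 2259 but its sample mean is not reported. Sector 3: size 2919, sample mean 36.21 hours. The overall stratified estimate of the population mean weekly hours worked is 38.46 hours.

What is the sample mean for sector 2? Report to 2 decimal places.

33.26

N = 1986 + 2259 + 2919 = 7164.
Overall total = μ·N = 38.46·7164 = 275527.44.
Subtract the known strata: 1986·47.68 + 2919·36.21 = 200389.47.
Remaining total for sector 2: 275527.44 − 200389.47 = 75137.97.
Divide by its size: 75137.97 / 2259 = 33.2616... → 33.26.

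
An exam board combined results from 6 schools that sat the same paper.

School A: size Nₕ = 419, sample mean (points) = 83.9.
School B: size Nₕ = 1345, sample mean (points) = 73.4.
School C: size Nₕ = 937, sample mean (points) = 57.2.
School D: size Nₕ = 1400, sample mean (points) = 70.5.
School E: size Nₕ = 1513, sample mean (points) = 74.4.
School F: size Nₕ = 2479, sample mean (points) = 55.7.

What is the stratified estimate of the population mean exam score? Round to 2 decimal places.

66.33

N = 419 + 1345 + 937 + 1400 + 1513 + 2479 = 8093.
The stratified mean weights each stratum mean by its population share Nₕ/N.
Σ Nₕx̄ₕ = 419·83.9 + 1345·73.4 + 937·57.2 + 1400·70.5 + 1513·74.4 + 2479·55.7 = 35154.1 + 98723 + 53596.4 + 98700 + 112567.2 + 138080.3 = 536821.
Divide by N: 536821 / 8093 = 66.3315... → 66.33.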